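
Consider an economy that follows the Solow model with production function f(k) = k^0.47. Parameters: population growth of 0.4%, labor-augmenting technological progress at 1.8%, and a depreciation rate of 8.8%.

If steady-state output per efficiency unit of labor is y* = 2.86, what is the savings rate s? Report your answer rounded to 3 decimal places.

At the steady state, Δk = 0, so s·k^α = (n + g + δ)·k.
Since y* = [s/(n + g + δ)]^(α/(1−α)), we have s/(n + g + δ) = (y*)^((1−α)/α) = 2.86^1.1277 = 3.2707.
Therefore s = 3.2707 × (n + g + δ) = 3.2707 × 0.110 = 0.3598.

s ≈ 0.360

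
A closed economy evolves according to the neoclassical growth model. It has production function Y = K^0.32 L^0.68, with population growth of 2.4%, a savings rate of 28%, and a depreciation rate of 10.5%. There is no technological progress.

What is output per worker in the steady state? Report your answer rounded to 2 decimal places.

y* = 1.44

At the steady state, Δk = 0, so s·k^α = (n + δ)·k.
Dividing both sides by k: k^(1−α) = s / (n + δ).
k^0.68 = 0.28 / (0.024 + 0.105) = 0.28 / 0.129 = 2.1705
k* = 2.1705^(1/0.68) ≈ 3.1257
y* = (k*)^α = 3.1257^0.32 ≈ 1.4401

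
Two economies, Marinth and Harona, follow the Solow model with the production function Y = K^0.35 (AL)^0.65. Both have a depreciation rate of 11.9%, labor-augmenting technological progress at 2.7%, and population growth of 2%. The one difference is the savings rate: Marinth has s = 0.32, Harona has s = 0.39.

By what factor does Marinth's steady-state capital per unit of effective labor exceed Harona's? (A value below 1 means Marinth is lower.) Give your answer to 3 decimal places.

ratio ≈ 0.738

Steady-state k* = [s/(n + g + δ)]^(1/(1−α)), so the ratio is [ (s_M/(n + g + δ)_M) / (s_H/(n + g + δ)_H) ]^1.5385.
s_M/(n + g + δ)_M = 0.32/0.166 = 1.9277; s_H/(n + g + δ)_H = 0.39/0.166 = 2.3494.
Ratio = (1.9277/2.3494)^1.5385 = 0.8205^1.5385 ≈ 0.7376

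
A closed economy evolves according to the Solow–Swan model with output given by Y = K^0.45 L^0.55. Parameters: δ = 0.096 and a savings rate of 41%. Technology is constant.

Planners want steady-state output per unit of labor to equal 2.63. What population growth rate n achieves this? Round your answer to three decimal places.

At the steady state, Δk = 0, so s·k^α = (n + δ)·k.
Since y* = [s/(n + δ)]^(α/(1−α)), we have s/(n + δ) = (y*)^((1−α)/α) = 2.63^1.2222 = 3.2604.
Therefore n + δ = s / 3.2604 = 0.41 / 3.2604 = 0.1258, so n = 0.1258 − 0.096 = 0.0298.

n ≈ 0.030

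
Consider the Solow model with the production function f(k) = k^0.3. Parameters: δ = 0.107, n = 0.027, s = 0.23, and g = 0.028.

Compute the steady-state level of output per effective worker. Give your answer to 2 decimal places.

y* ≈ 1.16

Steady state requires s·f(k) = (n + g + δ)·k, i.e. s·k^α = (n + g + δ)·k.
Dividing both sides by k: k^(1−α) = s / (n + g + δ).
k^0.7 = 0.23 / (0.027 + 0.028 + 0.107) = 0.23 / 0.162 = 1.4198
k* = 1.4198^(1/0.7) ≈ 1.6499
y* = (k*)^α = 1.6499^0.3 ≈ 1.1621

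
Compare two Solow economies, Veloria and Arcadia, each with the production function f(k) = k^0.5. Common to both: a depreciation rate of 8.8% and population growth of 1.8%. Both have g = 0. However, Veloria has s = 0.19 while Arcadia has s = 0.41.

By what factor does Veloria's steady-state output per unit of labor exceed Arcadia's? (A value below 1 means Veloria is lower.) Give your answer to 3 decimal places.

ratio ≈ 0.463

Steady-state y* = [s/(n + δ)]^(α/(1−α)), so the ratio is [ (s_V/(n + δ)_V) / (s_A/(n + δ)_A) ]^1.
s_V/(n + δ)_V = 0.19/0.106 = 1.7925; s_A/(n + δ)_A = 0.41/0.106 = 3.8679.
Ratio = (1.7925/3.8679)^1 = 0.4634^1 ≈ 0.4634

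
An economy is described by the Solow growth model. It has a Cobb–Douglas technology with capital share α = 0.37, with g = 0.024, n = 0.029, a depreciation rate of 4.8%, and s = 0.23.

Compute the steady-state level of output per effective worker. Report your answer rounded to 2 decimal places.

y* ≈ 1.62

At the steady state, Δk = 0, so s·k^α = (n + g + δ)·k.
Dividing both sides by k: k^(1−α) = s / (n + g + δ).
k^0.63 = 0.23 / (0.029 + 0.024 + 0.048) = 0.23 / 0.101 = 2.2772
k* = 2.2772^(1/0.63) ≈ 3.6924
y* = (k*)^α = 3.6924^0.37 ≈ 1.6215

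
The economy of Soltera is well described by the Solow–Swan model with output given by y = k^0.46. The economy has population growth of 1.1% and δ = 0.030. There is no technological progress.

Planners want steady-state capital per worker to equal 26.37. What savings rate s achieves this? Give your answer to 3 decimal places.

At the steady state, Δk = 0, so s·k^α = (n + δ)·k.
So s / (n + δ) = (k*)^(1−α) = 26.37^0.54 = 5.8533.
Therefore s = 5.8533 × (n + δ) = 5.8533 × 0.041 = 0.2400.

s ≈ 0.240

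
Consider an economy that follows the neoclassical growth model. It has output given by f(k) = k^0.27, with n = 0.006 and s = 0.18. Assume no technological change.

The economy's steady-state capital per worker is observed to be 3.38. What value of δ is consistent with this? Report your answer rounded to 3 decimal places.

δ ≈ 0.068

Steady state requires s·f(k) = (n + δ)·k, i.e. s·k^α = (n + δ)·k.
So s / (n + δ) = (k*)^(1−α) = 3.38^0.73 = 2.4328.
Therefore n + δ = s / 2.4328 = 0.18 / 2.4328 = 0.0740, so δ = 0.0740 − 0.006 = 0.0680.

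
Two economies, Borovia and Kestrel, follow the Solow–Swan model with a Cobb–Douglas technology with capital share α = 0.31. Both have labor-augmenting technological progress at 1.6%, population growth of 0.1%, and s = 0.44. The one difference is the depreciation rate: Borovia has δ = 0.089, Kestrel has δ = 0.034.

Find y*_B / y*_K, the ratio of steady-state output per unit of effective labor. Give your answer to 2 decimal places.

ratio ≈ 0.72

Steady-state y* = [s/(n + g + δ)]^(α/(1−α)), so the ratio is [ (s_B/(n + g + δ)_B) / (s_K/(n + g + δ)_K) ]^0.4493.
s_B/(n + g + δ)_B = 0.44/0.106 = 4.1509; s_K/(n + g + δ)_K = 0.44/0.051 = 8.6275.
Ratio = (4.1509/8.6275)^0.4493 = 0.4811^0.4493 ≈ 0.7198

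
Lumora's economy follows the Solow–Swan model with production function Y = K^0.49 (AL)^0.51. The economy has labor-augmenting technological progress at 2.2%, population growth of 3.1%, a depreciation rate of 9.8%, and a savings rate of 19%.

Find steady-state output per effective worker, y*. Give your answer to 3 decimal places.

In steady state, investment equals break-even investment: s·k^α = (n + g + δ)·k.
Rearranging, k^(1−α) = s / (n + g + δ).
k^0.51 = 0.19 / (0.031 + 0.022 + 0.098) = 0.19 / 0.151 = 1.2583
k* = 1.2583^(1/0.51) ≈ 1.5691
y* = (k*)^α = 1.5691^0.49 ≈ 1.2470

y* = 1.247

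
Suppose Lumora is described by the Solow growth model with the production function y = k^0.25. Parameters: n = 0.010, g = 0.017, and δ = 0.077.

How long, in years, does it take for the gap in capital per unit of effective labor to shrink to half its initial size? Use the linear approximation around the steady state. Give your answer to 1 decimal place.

half-life ≈ 8.9 years

Near the steady state the convergence rate is λ = (1 − α)(n + g + δ).
λ = (1 − 0.25) × 0.104 = 0.75 × 0.104 = 0.0780
Half-life = ln 2 / λ = 0.6931 / 0.0780 ≈ 8.89 years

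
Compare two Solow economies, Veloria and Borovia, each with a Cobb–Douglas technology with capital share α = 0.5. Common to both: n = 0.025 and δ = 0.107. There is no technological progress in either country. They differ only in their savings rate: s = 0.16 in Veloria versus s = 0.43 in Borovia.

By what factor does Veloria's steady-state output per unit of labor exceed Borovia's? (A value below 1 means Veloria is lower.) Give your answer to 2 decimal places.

Steady-state y* = [s/(n + δ)]^(α/(1−α)), so the ratio is [ (s_V/(n + δ)_V) / (s_B/(n + δ)_B) ]^1.
s_V/(n + δ)_V = 0.16/0.132 = 1.2121; s_B/(n + δ)_B = 0.43/0.132 = 3.2576.
Ratio = (1.2121/3.2576)^1 = 0.3721^1 ≈ 0.3721

y*_V / y*_B ≈ 0.37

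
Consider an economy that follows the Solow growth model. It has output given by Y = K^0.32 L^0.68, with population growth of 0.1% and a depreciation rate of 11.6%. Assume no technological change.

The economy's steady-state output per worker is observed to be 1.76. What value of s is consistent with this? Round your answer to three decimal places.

s ≈ 0.389

In steady state, investment equals break-even investment: s·k^α = (n + δ)·k.
Since y* = [s/(n + δ)]^(α/(1−α)), we have s/(n + δ) = (y*)^((1−α)/α) = 1.76^2.125 = 3.3244.
Therefore s = 3.3244 × (n + δ) = 3.3244 × 0.117 = 0.3890.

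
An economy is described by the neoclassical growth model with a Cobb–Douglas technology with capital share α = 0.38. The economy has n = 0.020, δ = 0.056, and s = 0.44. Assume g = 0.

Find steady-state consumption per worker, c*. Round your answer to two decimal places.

In steady state, investment equals break-even investment: s·k^α = (n + δ)·k.
Dividing both sides by k: k^(1−α) = s / (n + δ).
k^0.62 = 0.44 / (0.020 + 0.056) = 0.44 / 0.076 = 5.7895
k* = 5.7895^(1/0.62) ≈ 16.9850
y* = (k*)^α = 16.9850^0.38 ≈ 2.9338
c* = (1 − s)·y* = (1 − 0.44) × 2.9338 ≈ 1.6429

c* ≈ 1.64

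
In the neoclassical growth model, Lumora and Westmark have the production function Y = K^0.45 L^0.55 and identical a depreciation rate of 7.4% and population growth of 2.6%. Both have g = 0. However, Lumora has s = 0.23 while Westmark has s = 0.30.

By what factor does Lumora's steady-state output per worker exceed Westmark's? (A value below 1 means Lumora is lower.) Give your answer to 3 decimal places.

Steady-state y* = [s/(n + δ)]^(α/(1−α)), so the ratio is [ (s_L/(n + δ)_L) / (s_W/(n + δ)_W) ]^0.8182.
s_L/(n + δ)_L = 0.23/0.100 = 2.3000; s_W/(n + δ)_W = 0.30/0.100 = 3.0000.
Ratio = (2.3000/3.0000)^0.8182 = 0.7667^0.8182 ≈ 0.8046

y*_L / y*_W ≈ 0.805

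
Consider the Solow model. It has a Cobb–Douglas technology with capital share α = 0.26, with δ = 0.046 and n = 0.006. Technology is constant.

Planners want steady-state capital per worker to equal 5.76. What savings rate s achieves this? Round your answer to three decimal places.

In steady state, investment equals break-even investment: s·k^α = (n + δ)·k.
So s / (n + δ) = (k*)^(1−α) = 5.76^0.74 = 3.6535.
Therefore s = 3.6535 × (n + δ) = 3.6535 × 0.052 = 0.1900.

s ≈ 0.190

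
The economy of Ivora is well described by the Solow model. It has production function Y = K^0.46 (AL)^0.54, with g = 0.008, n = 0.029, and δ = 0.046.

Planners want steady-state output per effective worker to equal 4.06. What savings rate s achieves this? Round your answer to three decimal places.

In steady state, investment equals break-even investment: s·k^α = (n + g + δ)·k.
Since y* = [s/(n + g + δ)]^(α/(1−α)), we have s/(n + g + δ) = (y*)^((1−α)/α) = 4.06^1.1739 = 5.1802.
Therefore s = 5.1802 × (n + g + δ) = 5.1802 × 0.083 = 0.4300.

s ≈ 0.430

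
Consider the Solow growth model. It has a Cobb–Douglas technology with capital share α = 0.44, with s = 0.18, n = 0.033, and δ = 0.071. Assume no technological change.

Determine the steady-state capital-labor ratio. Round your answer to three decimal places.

Steady state requires s·f(k) = (n + δ)·k, i.e. s·k^α = (n + δ)·k.
Rearranging, k^(1−α) = s / (n + δ).
k^0.56 = 0.18 / (0.033 + 0.071) = 0.18 / 0.104 = 1.7308
k* = 1.7308^(1/0.56) ≈ 2.6634

k* ≈ 2.663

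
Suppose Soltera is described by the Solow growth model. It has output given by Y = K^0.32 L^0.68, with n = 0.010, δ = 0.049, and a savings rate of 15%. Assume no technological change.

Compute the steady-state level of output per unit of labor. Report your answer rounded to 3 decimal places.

y* = 1.551

Steady state requires s·f(k) = (n + δ)·k, i.e. s·k^α = (n + δ)·k.
Dividing both sides by k: k^(1−α) = s / (n + δ).
k^0.68 = 0.15 / (0.010 + 0.049) = 0.15 / 0.059 = 2.5424
k* = 2.5424^(1/0.68) ≈ 3.9441
y* = (k*)^α = 3.9441^0.32 ≈ 1.5513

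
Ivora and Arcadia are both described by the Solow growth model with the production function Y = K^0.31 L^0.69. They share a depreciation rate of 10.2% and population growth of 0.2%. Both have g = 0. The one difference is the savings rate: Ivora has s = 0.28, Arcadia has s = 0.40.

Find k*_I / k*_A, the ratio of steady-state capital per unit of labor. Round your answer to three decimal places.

Steady-state k* = [s/(n + δ)]^(1/(1−α)), so the ratio is [ (s_I/(n + δ)_I) / (s_A/(n + δ)_A) ]^1.4493.
s_I/(n + δ)_I = 0.28/0.104 = 2.6923; s_A/(n + δ)_A = 0.40/0.104 = 3.8462.
Ratio = (2.6923/3.8462)^1.4493 = 0.7000^1.4493 ≈ 0.5963

k*_I / k*_A ≈ 0.596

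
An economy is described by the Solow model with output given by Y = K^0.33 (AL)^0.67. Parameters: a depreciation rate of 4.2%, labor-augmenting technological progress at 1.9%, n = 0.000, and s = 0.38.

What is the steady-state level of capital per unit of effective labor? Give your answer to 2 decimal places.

At the steady state, Δk = 0, so s·k^α = (n + g + δ)·k.
Dividing both sides by k: k^(1−α) = s / (n + g + δ).
k^0.67 = 0.38 / (0.000 + 0.019 + 0.042) = 0.38 / 0.061 = 6.2295
k* = 6.2295^(1/0.67) ≈ 15.3374

k* = 15.34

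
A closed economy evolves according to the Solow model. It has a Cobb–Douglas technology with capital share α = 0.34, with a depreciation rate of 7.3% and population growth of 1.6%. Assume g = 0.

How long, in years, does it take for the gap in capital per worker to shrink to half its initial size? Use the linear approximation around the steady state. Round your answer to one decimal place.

about 11.8 years

Near the steady state the convergence rate is λ = (1 − α)(n + δ).
λ = (1 − 0.34) × 0.089 = 0.66 × 0.089 = 0.05874
Half-life = ln 2 / λ = 0.6931 / 0.05874 ≈ 11.80 years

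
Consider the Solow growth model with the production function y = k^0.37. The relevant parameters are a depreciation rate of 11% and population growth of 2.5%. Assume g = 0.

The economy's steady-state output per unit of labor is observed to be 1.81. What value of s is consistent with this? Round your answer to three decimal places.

In steady state, investment equals break-even investment: s·k^α = (n + δ)·k.
Since y* = [s/(n + δ)]^(α/(1−α)), we have s/(n + δ) = (y*)^((1−α)/α) = 1.81^1.7027 = 2.7463.
Therefore s = 2.7463 × (n + δ) = 2.7463 × 0.135 = 0.3708.

s ≈ 0.371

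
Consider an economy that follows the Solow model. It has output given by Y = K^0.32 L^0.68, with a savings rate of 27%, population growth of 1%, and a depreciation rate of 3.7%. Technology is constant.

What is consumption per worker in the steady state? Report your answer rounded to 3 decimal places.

Steady state requires s·f(k) = (n + δ)·k, i.e. s·k^α = (n + δ)·k.
Rearranging, k^(1−α) = s / (n + δ).
k^0.68 = 0.27 / (0.010 + 0.037) = 0.27 / 0.047 = 5.7447
k* = 5.7447^(1/0.68) ≈ 13.0789
y* = (k*)^α = 13.0789^0.32 ≈ 2.2767
c* = (1 − s)·y* = (1 − 0.27) × 2.2767 ≈ 1.6620

c* ≈ 1.662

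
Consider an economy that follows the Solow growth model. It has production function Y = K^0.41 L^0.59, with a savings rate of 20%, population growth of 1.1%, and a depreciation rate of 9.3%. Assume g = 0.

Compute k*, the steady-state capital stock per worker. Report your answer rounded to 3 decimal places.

At the steady state, Δk = 0, so s·k^α = (n + δ)·k.
Rearranging, k^(1−α) = s / (n + δ).
k^0.59 = 0.20 / (0.011 + 0.093) = 0.20 / 0.104 = 1.9231
k* = 1.9231^(1/0.59) ≈ 3.0294

k* ≈ 3.029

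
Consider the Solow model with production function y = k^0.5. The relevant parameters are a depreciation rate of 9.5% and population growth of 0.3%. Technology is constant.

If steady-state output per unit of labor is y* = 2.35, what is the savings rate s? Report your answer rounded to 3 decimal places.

Steady state requires s·f(k) = (n + δ)·k, i.e. s·k^α = (n + δ)·k.
Since y* = [s/(n + δ)]^(α/(1−α)), we have s/(n + δ) = (y*)^((1−α)/α) = 2.35^1 = 2.3500.
Therefore s = 2.3500 × (n + δ) = 2.3500 × 0.098 = 0.2303.

s ≈ 0.230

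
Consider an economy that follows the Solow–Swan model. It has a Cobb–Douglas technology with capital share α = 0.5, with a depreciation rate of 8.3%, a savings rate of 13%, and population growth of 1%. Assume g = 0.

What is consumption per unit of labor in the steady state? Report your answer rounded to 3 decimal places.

Steady state requires s·f(k) = (n + δ)·k, i.e. s·k^α = (n + δ)·k.
Dividing both sides by k: k^(1−α) = s / (n + δ).
k^0.5 = 0.13 / (0.010 + 0.083) = 0.13 / 0.093 = 1.3978
k* = 1.3978^(1/0.5) ≈ 1.9538
y* = (k*)^α = 1.9538^0.5 ≈ 1.3978
c* = (1 − s)·y* = (1 − 0.13) × 1.3978 ≈ 1.2161

c* ≈ 1.216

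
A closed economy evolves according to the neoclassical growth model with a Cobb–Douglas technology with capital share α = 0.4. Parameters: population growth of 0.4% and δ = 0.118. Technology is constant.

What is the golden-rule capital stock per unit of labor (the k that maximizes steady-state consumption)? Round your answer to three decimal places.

k_gold ≈ 7.236

The golden rule sets f'(k) = n + δ, i.e. α·k^(α−1) = n + δ.
So k^(1−α) = α / (n + δ) = 0.4 / 0.122 = 3.2787.
k_gold = 3.2787^(1/0.6) ≈ 7.2361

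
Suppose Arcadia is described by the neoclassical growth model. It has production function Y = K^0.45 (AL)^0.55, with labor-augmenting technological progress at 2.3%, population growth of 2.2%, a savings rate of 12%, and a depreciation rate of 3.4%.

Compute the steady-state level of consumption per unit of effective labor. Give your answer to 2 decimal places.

Steady state requires s·f(k) = (n + g + δ)·k, i.e. s·k^α = (n + g + δ)·k.
Dividing both sides by k: k^(1−α) = s / (n + g + δ).
k^0.55 = 0.12 / (0.022 + 0.023 + 0.034) = 0.12 / 0.079 = 1.5190
k* = 1.5190^(1/0.55) ≈ 2.1385
y* = (k*)^α = 2.1385^0.45 ≈ 1.4078
c* = (1 − s)·y* = (1 − 0.12) × 1.4078 ≈ 1.2389

c* = 1.24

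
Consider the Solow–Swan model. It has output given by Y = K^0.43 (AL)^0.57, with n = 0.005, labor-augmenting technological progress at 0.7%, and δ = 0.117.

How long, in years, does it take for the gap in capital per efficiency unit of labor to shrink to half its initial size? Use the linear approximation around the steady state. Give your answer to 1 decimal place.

Near the steady state the convergence rate is λ = (1 − α)(n + g + δ).
λ = (1 − 0.43) × 0.129 = 0.57 × 0.129 = 0.07353
Half-life = ln 2 / λ = 0.6931 / 0.07353 ≈ 9.43 years

about 9.4 years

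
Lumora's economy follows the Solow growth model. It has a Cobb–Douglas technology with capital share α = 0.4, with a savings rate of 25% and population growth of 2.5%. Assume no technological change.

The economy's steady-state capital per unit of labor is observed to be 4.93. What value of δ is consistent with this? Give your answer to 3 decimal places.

δ ≈ 0.071

At the steady state, Δk = 0, so s·k^α = (n + δ)·k.
So s / (n + δ) = (k*)^(1−α) = 4.93^0.6 = 2.6044.
Therefore n + δ = s / 2.6044 = 0.25 / 2.6044 = 0.0960, so δ = 0.0960 − 0.025 = 0.0710.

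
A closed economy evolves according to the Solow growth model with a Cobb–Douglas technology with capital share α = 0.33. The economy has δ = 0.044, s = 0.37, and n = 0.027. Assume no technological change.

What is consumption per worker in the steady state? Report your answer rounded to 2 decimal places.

At the steady state, Δk = 0, so s·k^α = (n + δ)·k.
Dividing both sides by k: k^(1−α) = s / (n + δ).
k^0.67 = 0.37 / (0.027 + 0.044) = 0.37 / 0.071 = 5.2113
k* = 5.2113^(1/0.67) ≈ 11.7508
y* = (k*)^α = 11.7508^0.33 ≈ 2.2549
c* = (1 − s)·y* = (1 − 0.37) × 2.2549 ≈ 1.4206

c* = 1.42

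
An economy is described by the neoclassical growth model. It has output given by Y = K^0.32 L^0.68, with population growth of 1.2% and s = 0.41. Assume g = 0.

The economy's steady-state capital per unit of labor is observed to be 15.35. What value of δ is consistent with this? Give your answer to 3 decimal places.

At the steady state, Δk = 0, so s·k^α = (n + δ)·k.
So s / (n + δ) = (k*)^(1−α) = 15.35^0.68 = 6.4055.
Therefore n + δ = s / 6.4055 = 0.41 / 6.4055 = 0.0640, so δ = 0.0640 − 0.012 = 0.0520.

δ ≈ 0.052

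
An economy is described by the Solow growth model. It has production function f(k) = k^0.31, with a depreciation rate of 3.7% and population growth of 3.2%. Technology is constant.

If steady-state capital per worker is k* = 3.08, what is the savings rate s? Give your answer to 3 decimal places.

s ≈ 0.150

At the steady state, Δk = 0, so s·k^α = (n + δ)·k.
So s / (n + δ) = (k*)^(1−α) = 3.08^0.69 = 2.1732.
Therefore s = 2.1732 × (n + δ) = 2.1732 × 0.069 = 0.1500.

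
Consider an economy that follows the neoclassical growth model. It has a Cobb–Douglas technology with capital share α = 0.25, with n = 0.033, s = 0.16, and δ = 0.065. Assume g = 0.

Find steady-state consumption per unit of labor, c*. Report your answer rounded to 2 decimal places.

c* ≈ 0.99

In steady state, investment equals break-even investment: s·k^α = (n + δ)·k.
Rearranging, k^(1−α) = s / (n + δ).
k^0.75 = 0.16 / (0.033 + 0.065) = 0.16 / 0.098 = 1.6327
k* = 1.6327^(1/0.75) ≈ 1.9225
y* = (k*)^α = 1.9225^0.25 ≈ 1.1775
c* = (1 − s)·y* = (1 − 0.16) × 1.1775 ≈ 0.9891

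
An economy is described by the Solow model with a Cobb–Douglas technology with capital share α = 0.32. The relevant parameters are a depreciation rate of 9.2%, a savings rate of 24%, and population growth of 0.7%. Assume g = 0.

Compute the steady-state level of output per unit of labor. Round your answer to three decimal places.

y* ≈ 1.517

In steady state, investment equals break-even investment: s·k^α = (n + δ)·k.
Dividing both sides by k: k^(1−α) = s / (n + δ).
k^0.68 = 0.24 / (0.007 + 0.092) = 0.24 / 0.099 = 2.4242
k* = 2.4242^(1/0.68) ≈ 3.6774
y* = (k*)^α = 3.6774^0.32 ≈ 1.5170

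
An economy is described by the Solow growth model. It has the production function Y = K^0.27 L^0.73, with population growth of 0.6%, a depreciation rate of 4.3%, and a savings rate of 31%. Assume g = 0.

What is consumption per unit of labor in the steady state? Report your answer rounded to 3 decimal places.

Steady state requires s·f(k) = (n + δ)·k, i.e. s·k^α = (n + δ)·k.
Dividing both sides by k: k^(1−α) = s / (n + δ).
k^0.73 = 0.31 / (0.006 + 0.043) = 0.31 / 0.049 = 6.3265
k* = 6.3265^(1/0.73) ≈ 12.5165
y* = (k*)^α = 12.5165^0.27 ≈ 1.9784
c* = (1 − s)·y* = (1 − 0.31) × 1.9784 ≈ 1.3651

c* ≈ 1.365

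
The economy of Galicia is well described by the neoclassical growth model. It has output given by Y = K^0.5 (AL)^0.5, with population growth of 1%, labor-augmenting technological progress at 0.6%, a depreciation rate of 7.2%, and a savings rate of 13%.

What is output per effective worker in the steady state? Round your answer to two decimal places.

y* ≈ 1.48

In steady state, investment equals break-even investment: s·k^α = (n + g + δ)·k.
Dividing both sides by k: k^(1−α) = s / (n + g + δ).
k^0.5 = 0.13 / (0.010 + 0.006 + 0.072) = 0.13 / 0.088 = 1.4773
k* = 1.4773^(1/0.5) ≈ 2.1824
y* = (k*)^α = 2.1824^0.5 ≈ 1.4773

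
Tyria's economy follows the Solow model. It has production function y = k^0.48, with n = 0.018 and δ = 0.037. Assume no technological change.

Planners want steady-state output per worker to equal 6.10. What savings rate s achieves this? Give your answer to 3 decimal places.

s ≈ 0.390

Steady state requires s·f(k) = (n + δ)·k, i.e. s·k^α = (n + δ)·k.
Since y* = [s/(n + δ)]^(α/(1−α)), we have s/(n + δ) = (y*)^((1−α)/α) = 6.10^1.0833 = 7.0917.
Therefore s = 7.0917 × (n + δ) = 7.0917 × 0.055 = 0.3900.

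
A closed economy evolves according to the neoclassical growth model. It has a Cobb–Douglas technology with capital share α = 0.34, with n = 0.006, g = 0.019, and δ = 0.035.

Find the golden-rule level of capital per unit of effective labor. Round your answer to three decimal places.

The golden rule sets f'(k) = n + g + δ, i.e. α·k^(α−1) = n + g + δ.
So k^(1−α) = α / (n + g + δ) = 0.34 / 0.060 = 5.6667.
k_gold = 5.6667^(1/0.66) ≈ 13.8487

k_gold ≈ 13.849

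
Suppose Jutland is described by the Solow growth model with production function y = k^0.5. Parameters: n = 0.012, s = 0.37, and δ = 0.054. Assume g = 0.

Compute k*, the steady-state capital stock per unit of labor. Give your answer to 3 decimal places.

At the steady state, Δk = 0, so s·k^α = (n + δ)·k.
Dividing both sides by k: k^(1−α) = s / (n + δ).
k^0.5 = 0.37 / (0.012 + 0.054) = 0.37 / 0.066 = 5.6061
k* = 5.6061^(1/0.5) ≈ 31.4284

k* = 31.428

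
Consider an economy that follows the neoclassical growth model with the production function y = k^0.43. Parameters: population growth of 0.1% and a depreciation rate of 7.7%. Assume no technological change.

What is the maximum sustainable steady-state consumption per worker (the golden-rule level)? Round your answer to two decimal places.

c_gold ≈ 2.07

At the golden rule, f'(k) = n + δ, so α·k^(α−1) = n + δ and k_gold = (α/(n + δ))^(1/(1−α)).
k_gold = (0.43/0.078)^(1/0.57) = 5.5128^1.7544 ≈ 19.9831
c_gold = f(k_gold) − (n + δ)·k_gold = 3.6248 − 0.078×19.9831 ≈ 2.0661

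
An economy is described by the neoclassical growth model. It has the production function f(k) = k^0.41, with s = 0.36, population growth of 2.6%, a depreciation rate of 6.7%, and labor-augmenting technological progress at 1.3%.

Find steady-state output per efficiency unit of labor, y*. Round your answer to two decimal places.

Steady state requires s·f(k) = (n + g + δ)·k, i.e. s·k^α = (n + g + δ)·k.
Dividing both sides by k: k^(1−α) = s / (n + g + δ).
k^0.59 = 0.36 / (0.026 + 0.013 + 0.067) = 0.36 / 0.106 = 3.3962
k* = 3.3962^(1/0.59) ≈ 7.9431
y* = (k*)^α = 7.9431^0.41 ≈ 2.3388

y* ≈ 2.34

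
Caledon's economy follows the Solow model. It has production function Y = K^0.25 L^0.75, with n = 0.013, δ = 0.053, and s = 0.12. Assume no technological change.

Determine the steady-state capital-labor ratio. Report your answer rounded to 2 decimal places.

k* ≈ 2.22

At the steady state, Δk = 0, so s·k^α = (n + δ)·k.
Rearranging, k^(1−α) = s / (n + δ).
k^0.75 = 0.12 / (0.013 + 0.053) = 0.12 / 0.066 = 1.8182
k* = 1.8182^(1/0.75) ≈ 2.2192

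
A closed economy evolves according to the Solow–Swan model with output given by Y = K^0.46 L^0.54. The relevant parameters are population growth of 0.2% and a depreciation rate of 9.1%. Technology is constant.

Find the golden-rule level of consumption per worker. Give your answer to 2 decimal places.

At the golden rule, f'(k) = n + δ, so α·k^(α−1) = n + δ and k_gold = (α/(n + δ))^(1/(1−α)).
k_gold = (0.46/0.093)^(1/0.54) = 4.9462^1.8519 ≈ 19.3073
c_gold = f(k_gold) − (n + δ)·k_gold = 3.9033 − 0.093×19.3073 ≈ 2.1077

c_gold ≈ 2.11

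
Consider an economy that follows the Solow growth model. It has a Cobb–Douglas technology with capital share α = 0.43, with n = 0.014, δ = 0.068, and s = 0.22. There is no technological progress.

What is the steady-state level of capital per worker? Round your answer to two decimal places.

k* ≈ 5.65

At the steady state, Δk = 0, so s·k^α = (n + δ)·k.
Rearranging, k^(1−α) = s / (n + δ).
k^0.57 = 0.22 / (0.014 + 0.068) = 0.22 / 0.082 = 2.6829
k* = 2.6829^(1/0.57) ≈ 5.6486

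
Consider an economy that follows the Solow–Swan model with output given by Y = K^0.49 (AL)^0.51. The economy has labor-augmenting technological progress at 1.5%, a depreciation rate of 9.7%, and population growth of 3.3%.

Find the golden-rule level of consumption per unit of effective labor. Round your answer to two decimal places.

At the golden rule, f'(k) = n + g + δ, so α·k^(α−1) = n + g + δ and k_gold = (α/(n + g + δ))^(1/(1−α)).
k_gold = (0.49/0.145)^(1/0.51) = 3.3793^1.9608 ≈ 10.8874
c_gold = f(k_gold) − (n + g + δ)·k_gold = 3.2218 − 0.145×10.8874 ≈ 1.6431

c_gold ≈ 1.64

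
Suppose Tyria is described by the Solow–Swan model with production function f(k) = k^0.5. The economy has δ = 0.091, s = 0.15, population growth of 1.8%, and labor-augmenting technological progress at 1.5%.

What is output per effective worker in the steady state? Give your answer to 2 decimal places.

Steady state requires s·f(k) = (n + g + δ)·k, i.e. s·k^α = (n + g + δ)·k.
Dividing both sides by k: k^(1−α) = s / (n + g + δ).
k^0.5 = 0.15 / (0.018 + 0.015 + 0.091) = 0.15 / 0.124 = 1.2097
k* = 1.2097^(1/0.5) ≈ 1.4634
y* = (k*)^α = 1.4634^0.5 ≈ 1.2097

y* ≈ 1.21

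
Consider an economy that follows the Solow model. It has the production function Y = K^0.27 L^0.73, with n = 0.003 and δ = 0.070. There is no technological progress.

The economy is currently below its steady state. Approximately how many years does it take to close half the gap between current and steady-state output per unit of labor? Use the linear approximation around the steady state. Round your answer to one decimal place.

Near the steady state the convergence rate is λ = (1 − α)(n + δ).
λ = (1 − 0.27) × 0.073 = 0.73 × 0.073 = 0.05329
Half-life = ln 2 / λ = 0.6931 / 0.05329 ≈ 13.01 years

half-life ≈ 13.0 years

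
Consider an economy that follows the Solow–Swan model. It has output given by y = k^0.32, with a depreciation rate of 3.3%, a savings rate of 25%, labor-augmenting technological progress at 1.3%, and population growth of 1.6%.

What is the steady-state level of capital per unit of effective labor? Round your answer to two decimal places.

Steady state requires s·f(k) = (n + g + δ)·k, i.e. s·k^α = (n + g + δ)·k.
Dividing both sides by k: k^(1−α) = s / (n + g + δ).
k^0.68 = 0.25 / (0.016 + 0.013 + 0.033) = 0.25 / 0.062 = 4.0323
k* = 4.0323^(1/0.68) ≈ 7.7718

k* ≈ 7.77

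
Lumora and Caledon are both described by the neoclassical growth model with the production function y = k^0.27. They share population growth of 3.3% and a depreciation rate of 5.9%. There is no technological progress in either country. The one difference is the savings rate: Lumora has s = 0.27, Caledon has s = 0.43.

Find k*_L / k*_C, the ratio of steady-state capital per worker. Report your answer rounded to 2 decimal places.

k*_L / k*_C ≈ 0.53

Steady-state k* = [s/(n + δ)]^(1/(1−α)), so the ratio is [ (s_L/(n + δ)_L) / (s_C/(n + δ)_C) ]^1.3699.
s_L/(n + δ)_L = 0.27/0.092 = 2.9348; s_C/(n + δ)_C = 0.43/0.092 = 4.6739.
Ratio = (2.9348/4.6739)^1.3699 = 0.6279^1.3699 ≈ 0.5286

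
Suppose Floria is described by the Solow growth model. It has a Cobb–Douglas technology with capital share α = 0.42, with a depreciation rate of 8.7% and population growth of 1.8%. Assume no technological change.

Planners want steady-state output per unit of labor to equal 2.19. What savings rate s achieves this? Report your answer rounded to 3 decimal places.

s ≈ 0.310

At the steady state, Δk = 0, so s·k^α = (n + δ)·k.
Since y* = [s/(n + δ)]^(α/(1−α)), we have s/(n + δ) = (y*)^((1−α)/α) = 2.19^1.381 = 2.9523.
Therefore s = 2.9523 × (n + δ) = 2.9523 × 0.105 = 0.3100.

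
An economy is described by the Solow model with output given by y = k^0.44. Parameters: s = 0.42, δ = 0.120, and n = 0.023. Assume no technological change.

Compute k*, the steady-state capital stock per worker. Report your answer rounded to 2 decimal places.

k* = 6.85

In steady state, investment equals break-even investment: s·k^α = (n + δ)·k.
Rearranging, k^(1−α) = s / (n + δ).
k^0.56 = 0.42 / (0.023 + 0.120) = 0.42 / 0.143 = 2.9371
k* = 2.9371^(1/0.56) ≈ 6.8481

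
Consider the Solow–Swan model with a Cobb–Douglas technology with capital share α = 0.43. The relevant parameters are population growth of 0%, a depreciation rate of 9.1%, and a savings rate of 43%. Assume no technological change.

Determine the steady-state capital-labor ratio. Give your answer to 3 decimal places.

Steady state requires s·f(k) = (n + δ)·k, i.e. s·k^α = (n + δ)·k.
Rearranging, k^(1−α) = s / (n + δ).
k^0.57 = 0.43 / (0.000 + 0.091) = 0.43 / 0.091 = 4.7253
k* = 4.7253^(1/0.57) ≈ 15.2479

k* ≈ 15.248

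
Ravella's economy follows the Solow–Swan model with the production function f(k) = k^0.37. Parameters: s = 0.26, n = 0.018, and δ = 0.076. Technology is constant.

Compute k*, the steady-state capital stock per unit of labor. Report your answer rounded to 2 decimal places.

k* = 5.03

Steady state requires s·f(k) = (n + δ)·k, i.e. s·k^α = (n + δ)·k.
Rearranging, k^(1−α) = s / (n + δ).
k^0.63 = 0.26 / (0.018 + 0.076) = 0.26 / 0.094 = 2.7660
k* = 2.7660^(1/0.63) ≈ 5.0275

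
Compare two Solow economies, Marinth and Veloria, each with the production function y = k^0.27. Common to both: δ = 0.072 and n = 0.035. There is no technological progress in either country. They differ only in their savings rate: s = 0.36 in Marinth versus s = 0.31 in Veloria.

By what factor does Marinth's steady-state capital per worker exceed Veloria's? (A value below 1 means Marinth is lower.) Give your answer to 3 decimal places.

Steady-state k* = [s/(n + δ)]^(1/(1−α)), so the ratio is [ (s_M/(n + δ)_M) / (s_V/(n + δ)_V) ]^1.3699.
s_M/(n + δ)_M = 0.36/0.107 = 3.3645; s_V/(n + δ)_V = 0.31/0.107 = 2.8972.
Ratio = (3.3645/2.8972)^1.3699 = 1.1613^1.3699 ≈ 1.2273

ratio ≈ 1.227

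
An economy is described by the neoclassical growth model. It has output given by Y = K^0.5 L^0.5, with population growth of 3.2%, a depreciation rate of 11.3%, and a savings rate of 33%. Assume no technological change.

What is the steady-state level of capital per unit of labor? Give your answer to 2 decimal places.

In steady state, investment equals break-even investment: s·k^α = (n + δ)·k.
Dividing both sides by k: k^(1−α) = s / (n + δ).
k^0.5 = 0.33 / (0.032 + 0.113) = 0.33 / 0.145 = 2.2759
k* = 2.2759^(1/0.5) ≈ 5.1797

k* = 5.18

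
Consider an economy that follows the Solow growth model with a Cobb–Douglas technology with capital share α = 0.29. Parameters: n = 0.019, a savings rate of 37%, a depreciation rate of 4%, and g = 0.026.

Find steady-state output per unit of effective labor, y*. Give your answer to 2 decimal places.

Steady state requires s·f(k) = (n + g + δ)·k, i.e. s·k^α = (n + g + δ)·k.
Rearranging, k^(1−α) = s / (n + g + δ).
k^0.71 = 0.37 / (0.019 + 0.026 + 0.040) = 0.37 / 0.085 = 4.3529
k* = 4.3529^(1/0.71) ≈ 7.9376
y* = (k*)^α = 7.9376^0.29 ≈ 1.8235

y* = 1.82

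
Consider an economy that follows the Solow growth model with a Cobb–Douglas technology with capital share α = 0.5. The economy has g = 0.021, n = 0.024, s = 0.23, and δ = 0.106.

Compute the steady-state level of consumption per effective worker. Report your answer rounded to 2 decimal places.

Steady state requires s·f(k) = (n + g + δ)·k, i.e. s·k^α = (n + g + δ)·k.
Rearranging, k^(1−α) = s / (n + g + δ).
k^0.5 = 0.23 / (0.024 + 0.021 + 0.106) = 0.23 / 0.151 = 1.5232
k* = 1.5232^(1/0.5) ≈ 2.3201
y* = (k*)^α = 2.3201^0.5 ≈ 1.5232
c* = (1 − s)·y* = (1 − 0.23) × 1.5232 ≈ 1.1729

c* ≈ 1.17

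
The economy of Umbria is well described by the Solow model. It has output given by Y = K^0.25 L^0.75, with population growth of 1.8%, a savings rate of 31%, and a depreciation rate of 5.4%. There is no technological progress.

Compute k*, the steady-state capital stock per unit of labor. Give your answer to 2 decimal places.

In steady state, investment equals break-even investment: s·k^α = (n + δ)·k.
Dividing both sides by k: k^(1−α) = s / (n + δ).
k^0.75 = 0.31 / (0.018 + 0.054) = 0.31 / 0.072 = 4.3056
k* = 4.3056^(1/0.75) ≈ 7.0045

k* = 7.00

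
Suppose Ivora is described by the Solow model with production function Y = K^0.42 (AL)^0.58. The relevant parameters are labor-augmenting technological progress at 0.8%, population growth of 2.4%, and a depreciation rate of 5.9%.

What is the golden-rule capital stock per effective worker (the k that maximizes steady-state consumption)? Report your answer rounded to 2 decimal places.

k_gold ≈ 13.97

The golden rule sets f'(k) = n + g + δ, i.e. α·k^(α−1) = n + g + δ.
So k^(1−α) = α / (n + g + δ) = 0.42 / 0.091 = 4.6154.
k_gold = 4.6154^(1/0.58) ≈ 13.9697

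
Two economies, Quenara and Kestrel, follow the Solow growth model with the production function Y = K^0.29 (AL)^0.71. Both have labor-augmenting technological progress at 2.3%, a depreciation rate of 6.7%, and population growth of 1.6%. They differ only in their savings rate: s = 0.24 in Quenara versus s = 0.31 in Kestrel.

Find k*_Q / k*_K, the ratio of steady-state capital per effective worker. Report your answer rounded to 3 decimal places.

Steady-state k* = [s/(n + g + δ)]^(1/(1−α)), so the ratio is [ (s_Q/(n + g + δ)_Q) / (s_K/(n + g + δ)_K) ]^1.4085.
s_Q/(n + g + δ)_Q = 0.24/0.106 = 2.2642; s_K/(n + g + δ)_K = 0.31/0.106 = 2.9245.
Ratio = (2.2642/2.9245)^1.4085 = 0.7742^1.4085 ≈ 0.6973

k*_Q / k*_K ≈ 0.697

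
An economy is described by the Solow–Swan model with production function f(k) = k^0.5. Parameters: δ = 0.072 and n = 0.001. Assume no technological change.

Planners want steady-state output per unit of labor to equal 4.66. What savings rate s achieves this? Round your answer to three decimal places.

Steady state requires s·f(k) = (n + δ)·k, i.e. s·k^α = (n + δ)·k.
Since y* = [s/(n + δ)]^(α/(1−α)), we have s/(n + δ) = (y*)^((1−α)/α) = 4.66^1 = 4.6600.
Therefore s = 4.6600 × (n + δ) = 4.6600 × 0.073 = 0.3402.

s ≈ 0.340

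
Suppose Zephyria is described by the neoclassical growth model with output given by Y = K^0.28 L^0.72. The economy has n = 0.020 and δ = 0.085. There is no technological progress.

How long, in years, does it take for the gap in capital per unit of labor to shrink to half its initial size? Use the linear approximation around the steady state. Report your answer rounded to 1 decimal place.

Near the steady state the convergence rate is λ = (1 − α)(n + δ).
λ = (1 − 0.28) × 0.105 = 0.72 × 0.105 = 0.0756
Half-life = ln 2 / λ = 0.6931 / 0.0756 ≈ 9.17 years

about 9.2 years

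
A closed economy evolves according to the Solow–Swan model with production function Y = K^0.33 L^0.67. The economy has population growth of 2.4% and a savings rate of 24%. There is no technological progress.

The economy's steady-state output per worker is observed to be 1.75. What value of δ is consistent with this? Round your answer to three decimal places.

At the steady state, Δk = 0, so s·k^α = (n + δ)·k.
Since y* = [s/(n + δ)]^(α/(1−α)), we have s/(n + δ) = (y*)^((1−α)/α) = 1.75^2.0303 = 3.1149.
Therefore n + δ = s / 3.1149 = 0.24 / 3.1149 = 0.0770, so δ = 0.0770 − 0.024 = 0.0530.

δ ≈ 0.053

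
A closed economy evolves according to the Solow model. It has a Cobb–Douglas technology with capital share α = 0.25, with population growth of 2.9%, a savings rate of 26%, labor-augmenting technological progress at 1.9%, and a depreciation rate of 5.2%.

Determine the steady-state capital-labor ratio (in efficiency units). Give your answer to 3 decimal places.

Steady state requires s·f(k) = (n + g + δ)·k, i.e. s·k^α = (n + g + δ)·k.
Dividing both sides by k: k^(1−α) = s / (n + g + δ).
k^0.75 = 0.26 / (0.029 + 0.019 + 0.052) = 0.26 / 0.100 = 2.6000
k* = 2.6000^(1/0.75) ≈ 3.5752

k* ≈ 3.575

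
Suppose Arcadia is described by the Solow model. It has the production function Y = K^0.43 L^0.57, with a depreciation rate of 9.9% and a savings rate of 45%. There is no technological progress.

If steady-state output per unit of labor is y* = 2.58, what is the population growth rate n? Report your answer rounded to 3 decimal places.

At the steady state, Δk = 0, so s·k^α = (n + δ)·k.
Since y* = [s/(n + δ)]^(α/(1−α)), we have s/(n + δ) = (y*)^((1−α)/α) = 2.58^1.3256 = 3.5127.
Therefore n + δ = s / 3.5127 = 0.45 / 3.5127 = 0.1281, so n = 0.1281 − 0.099 = 0.0291.

n ≈ 0.029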